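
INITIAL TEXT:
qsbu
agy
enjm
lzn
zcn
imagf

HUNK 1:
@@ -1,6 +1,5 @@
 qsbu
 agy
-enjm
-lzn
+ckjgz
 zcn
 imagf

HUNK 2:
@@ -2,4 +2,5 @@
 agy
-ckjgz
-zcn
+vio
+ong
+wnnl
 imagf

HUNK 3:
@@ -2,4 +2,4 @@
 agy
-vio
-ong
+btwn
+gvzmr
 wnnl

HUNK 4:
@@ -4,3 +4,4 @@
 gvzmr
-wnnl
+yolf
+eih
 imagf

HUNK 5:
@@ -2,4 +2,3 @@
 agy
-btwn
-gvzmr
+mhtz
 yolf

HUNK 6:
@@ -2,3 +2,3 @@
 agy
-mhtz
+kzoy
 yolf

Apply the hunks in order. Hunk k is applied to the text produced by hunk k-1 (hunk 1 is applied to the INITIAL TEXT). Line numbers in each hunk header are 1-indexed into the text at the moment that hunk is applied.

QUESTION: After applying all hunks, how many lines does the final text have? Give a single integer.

Hunk 1: at line 1 remove [enjm,lzn] add [ckjgz] -> 5 lines: qsbu agy ckjgz zcn imagf
Hunk 2: at line 2 remove [ckjgz,zcn] add [vio,ong,wnnl] -> 6 lines: qsbu agy vio ong wnnl imagf
Hunk 3: at line 2 remove [vio,ong] add [btwn,gvzmr] -> 6 lines: qsbu agy btwn gvzmr wnnl imagf
Hunk 4: at line 4 remove [wnnl] add [yolf,eih] -> 7 lines: qsbu agy btwn gvzmr yolf eih imagf
Hunk 5: at line 2 remove [btwn,gvzmr] add [mhtz] -> 6 lines: qsbu agy mhtz yolf eih imagf
Hunk 6: at line 2 remove [mhtz] add [kzoy] -> 6 lines: qsbu agy kzoy yolf eih imagf
Final line count: 6

Answer: 6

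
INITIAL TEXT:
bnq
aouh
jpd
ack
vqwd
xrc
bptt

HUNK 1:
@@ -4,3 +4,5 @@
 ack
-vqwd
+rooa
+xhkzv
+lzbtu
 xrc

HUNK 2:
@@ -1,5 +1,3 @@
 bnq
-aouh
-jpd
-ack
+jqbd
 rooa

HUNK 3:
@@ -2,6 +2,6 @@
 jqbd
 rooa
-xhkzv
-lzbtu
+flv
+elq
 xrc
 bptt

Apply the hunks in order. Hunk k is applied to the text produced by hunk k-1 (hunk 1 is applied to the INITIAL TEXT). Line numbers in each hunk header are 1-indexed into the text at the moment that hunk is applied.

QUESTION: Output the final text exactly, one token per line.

Hunk 1: at line 4 remove [vqwd] add [rooa,xhkzv,lzbtu] -> 9 lines: bnq aouh jpd ack rooa xhkzv lzbtu xrc bptt
Hunk 2: at line 1 remove [aouh,jpd,ack] add [jqbd] -> 7 lines: bnq jqbd rooa xhkzv lzbtu xrc bptt
Hunk 3: at line 2 remove [xhkzv,lzbtu] add [flv,elq] -> 7 lines: bnq jqbd rooa flv elq xrc bptt

Answer: bnq
jqbd
rooa
flv
elq
xrc
bptt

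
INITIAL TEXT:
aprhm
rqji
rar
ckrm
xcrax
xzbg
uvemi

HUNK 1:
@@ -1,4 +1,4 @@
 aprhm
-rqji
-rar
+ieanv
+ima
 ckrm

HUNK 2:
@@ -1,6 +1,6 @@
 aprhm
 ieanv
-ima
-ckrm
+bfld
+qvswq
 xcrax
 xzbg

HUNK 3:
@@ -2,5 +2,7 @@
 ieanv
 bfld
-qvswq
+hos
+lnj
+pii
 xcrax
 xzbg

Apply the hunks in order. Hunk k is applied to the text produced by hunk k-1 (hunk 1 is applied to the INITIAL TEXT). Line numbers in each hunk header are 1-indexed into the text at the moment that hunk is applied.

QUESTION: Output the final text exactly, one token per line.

Hunk 1: at line 1 remove [rqji,rar] add [ieanv,ima] -> 7 lines: aprhm ieanv ima ckrm xcrax xzbg uvemi
Hunk 2: at line 1 remove [ima,ckrm] add [bfld,qvswq] -> 7 lines: aprhm ieanv bfld qvswq xcrax xzbg uvemi
Hunk 3: at line 2 remove [qvswq] add [hos,lnj,pii] -> 9 lines: aprhm ieanv bfld hos lnj pii xcrax xzbg uvemi

Answer: aprhm
ieanv
bfld
hos
lnj
pii
xcrax
xzbg
uvemi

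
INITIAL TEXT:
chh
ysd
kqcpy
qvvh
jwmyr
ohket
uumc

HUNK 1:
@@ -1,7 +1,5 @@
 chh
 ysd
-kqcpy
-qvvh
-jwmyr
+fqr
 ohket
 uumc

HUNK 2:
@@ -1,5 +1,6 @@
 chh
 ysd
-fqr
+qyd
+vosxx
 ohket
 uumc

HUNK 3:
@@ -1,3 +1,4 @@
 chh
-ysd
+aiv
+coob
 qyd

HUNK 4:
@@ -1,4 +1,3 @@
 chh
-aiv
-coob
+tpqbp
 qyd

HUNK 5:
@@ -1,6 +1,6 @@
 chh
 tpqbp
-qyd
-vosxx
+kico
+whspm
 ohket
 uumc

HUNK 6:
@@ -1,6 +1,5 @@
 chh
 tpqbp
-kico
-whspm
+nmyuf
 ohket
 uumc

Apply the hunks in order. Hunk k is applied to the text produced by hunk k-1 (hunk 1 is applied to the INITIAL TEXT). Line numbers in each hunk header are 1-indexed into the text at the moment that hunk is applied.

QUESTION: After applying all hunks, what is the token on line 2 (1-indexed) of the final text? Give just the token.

Hunk 1: at line 1 remove [kqcpy,qvvh,jwmyr] add [fqr] -> 5 lines: chh ysd fqr ohket uumc
Hunk 2: at line 1 remove [fqr] add [qyd,vosxx] -> 6 lines: chh ysd qyd vosxx ohket uumc
Hunk 3: at line 1 remove [ysd] add [aiv,coob] -> 7 lines: chh aiv coob qyd vosxx ohket uumc
Hunk 4: at line 1 remove [aiv,coob] add [tpqbp] -> 6 lines: chh tpqbp qyd vosxx ohket uumc
Hunk 5: at line 1 remove [qyd,vosxx] add [kico,whspm] -> 6 lines: chh tpqbp kico whspm ohket uumc
Hunk 6: at line 1 remove [kico,whspm] add [nmyuf] -> 5 lines: chh tpqbp nmyuf ohket uumc
Final line 2: tpqbp

Answer: tpqbp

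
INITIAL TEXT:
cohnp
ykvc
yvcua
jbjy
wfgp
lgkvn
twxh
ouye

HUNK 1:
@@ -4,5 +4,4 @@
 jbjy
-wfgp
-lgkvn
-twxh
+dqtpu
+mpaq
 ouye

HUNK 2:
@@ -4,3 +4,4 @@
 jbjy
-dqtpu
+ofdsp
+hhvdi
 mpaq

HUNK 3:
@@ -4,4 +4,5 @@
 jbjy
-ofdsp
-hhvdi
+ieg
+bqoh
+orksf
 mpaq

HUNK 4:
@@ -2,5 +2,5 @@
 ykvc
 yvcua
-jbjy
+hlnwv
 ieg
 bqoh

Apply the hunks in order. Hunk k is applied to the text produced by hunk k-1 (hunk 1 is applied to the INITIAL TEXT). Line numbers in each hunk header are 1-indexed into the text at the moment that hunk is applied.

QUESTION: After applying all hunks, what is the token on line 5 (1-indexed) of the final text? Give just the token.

Answer: ieg

Derivation:
Hunk 1: at line 4 remove [wfgp,lgkvn,twxh] add [dqtpu,mpaq] -> 7 lines: cohnp ykvc yvcua jbjy dqtpu mpaq ouye
Hunk 2: at line 4 remove [dqtpu] add [ofdsp,hhvdi] -> 8 lines: cohnp ykvc yvcua jbjy ofdsp hhvdi mpaq ouye
Hunk 3: at line 4 remove [ofdsp,hhvdi] add [ieg,bqoh,orksf] -> 9 lines: cohnp ykvc yvcua jbjy ieg bqoh orksf mpaq ouye
Hunk 4: at line 2 remove [jbjy] add [hlnwv] -> 9 lines: cohnp ykvc yvcua hlnwv ieg bqoh orksf mpaq ouye
Final line 5: ieg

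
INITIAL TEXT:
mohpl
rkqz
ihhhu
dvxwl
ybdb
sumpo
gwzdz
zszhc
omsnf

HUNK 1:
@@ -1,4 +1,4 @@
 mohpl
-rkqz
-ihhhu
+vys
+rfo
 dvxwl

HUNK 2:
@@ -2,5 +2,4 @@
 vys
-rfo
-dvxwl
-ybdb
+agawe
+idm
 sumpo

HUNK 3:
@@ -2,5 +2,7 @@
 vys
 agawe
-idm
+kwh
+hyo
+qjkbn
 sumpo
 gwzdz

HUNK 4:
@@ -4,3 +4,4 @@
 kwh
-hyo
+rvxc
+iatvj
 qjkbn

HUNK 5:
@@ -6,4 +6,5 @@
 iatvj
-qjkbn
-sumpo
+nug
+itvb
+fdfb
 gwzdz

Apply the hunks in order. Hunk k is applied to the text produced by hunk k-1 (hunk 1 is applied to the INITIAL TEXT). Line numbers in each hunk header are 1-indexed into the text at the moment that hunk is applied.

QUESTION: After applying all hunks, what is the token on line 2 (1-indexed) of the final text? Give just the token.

Answer: vys

Derivation:
Hunk 1: at line 1 remove [rkqz,ihhhu] add [vys,rfo] -> 9 lines: mohpl vys rfo dvxwl ybdb sumpo gwzdz zszhc omsnf
Hunk 2: at line 2 remove [rfo,dvxwl,ybdb] add [agawe,idm] -> 8 lines: mohpl vys agawe idm sumpo gwzdz zszhc omsnf
Hunk 3: at line 2 remove [idm] add [kwh,hyo,qjkbn] -> 10 lines: mohpl vys agawe kwh hyo qjkbn sumpo gwzdz zszhc omsnf
Hunk 4: at line 4 remove [hyo] add [rvxc,iatvj] -> 11 lines: mohpl vys agawe kwh rvxc iatvj qjkbn sumpo gwzdz zszhc omsnf
Hunk 5: at line 6 remove [qjkbn,sumpo] add [nug,itvb,fdfb] -> 12 lines: mohpl vys agawe kwh rvxc iatvj nug itvb fdfb gwzdz zszhc omsnf
Final line 2: vys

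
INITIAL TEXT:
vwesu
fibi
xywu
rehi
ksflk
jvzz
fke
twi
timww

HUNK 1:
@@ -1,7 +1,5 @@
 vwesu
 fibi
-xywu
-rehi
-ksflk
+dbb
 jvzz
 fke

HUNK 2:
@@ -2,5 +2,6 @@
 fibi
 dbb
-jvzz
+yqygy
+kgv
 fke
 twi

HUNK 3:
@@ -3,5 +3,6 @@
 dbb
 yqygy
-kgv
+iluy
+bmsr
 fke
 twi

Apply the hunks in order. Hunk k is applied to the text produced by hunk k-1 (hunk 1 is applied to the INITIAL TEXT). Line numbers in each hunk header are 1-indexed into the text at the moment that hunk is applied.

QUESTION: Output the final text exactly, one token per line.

Answer: vwesu
fibi
dbb
yqygy
iluy
bmsr
fke
twi
timww

Derivation:
Hunk 1: at line 1 remove [xywu,rehi,ksflk] add [dbb] -> 7 lines: vwesu fibi dbb jvzz fke twi timww
Hunk 2: at line 2 remove [jvzz] add [yqygy,kgv] -> 8 lines: vwesu fibi dbb yqygy kgv fke twi timww
Hunk 3: at line 3 remove [kgv] add [iluy,bmsr] -> 9 lines: vwesu fibi dbb yqygy iluy bmsr fke twi timww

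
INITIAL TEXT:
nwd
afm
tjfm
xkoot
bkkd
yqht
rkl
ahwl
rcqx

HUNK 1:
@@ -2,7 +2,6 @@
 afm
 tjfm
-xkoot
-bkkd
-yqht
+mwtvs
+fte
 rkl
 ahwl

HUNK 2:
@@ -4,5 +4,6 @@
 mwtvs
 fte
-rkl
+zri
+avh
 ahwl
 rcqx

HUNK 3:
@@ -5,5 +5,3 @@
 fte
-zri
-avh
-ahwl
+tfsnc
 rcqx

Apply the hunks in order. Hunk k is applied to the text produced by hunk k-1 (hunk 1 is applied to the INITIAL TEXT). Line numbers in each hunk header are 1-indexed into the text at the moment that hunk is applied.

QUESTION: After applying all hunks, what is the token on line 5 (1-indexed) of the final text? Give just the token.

Answer: fte

Derivation:
Hunk 1: at line 2 remove [xkoot,bkkd,yqht] add [mwtvs,fte] -> 8 lines: nwd afm tjfm mwtvs fte rkl ahwl rcqx
Hunk 2: at line 4 remove [rkl] add [zri,avh] -> 9 lines: nwd afm tjfm mwtvs fte zri avh ahwl rcqx
Hunk 3: at line 5 remove [zri,avh,ahwl] add [tfsnc] -> 7 lines: nwd afm tjfm mwtvs fte tfsnc rcqx
Final line 5: fte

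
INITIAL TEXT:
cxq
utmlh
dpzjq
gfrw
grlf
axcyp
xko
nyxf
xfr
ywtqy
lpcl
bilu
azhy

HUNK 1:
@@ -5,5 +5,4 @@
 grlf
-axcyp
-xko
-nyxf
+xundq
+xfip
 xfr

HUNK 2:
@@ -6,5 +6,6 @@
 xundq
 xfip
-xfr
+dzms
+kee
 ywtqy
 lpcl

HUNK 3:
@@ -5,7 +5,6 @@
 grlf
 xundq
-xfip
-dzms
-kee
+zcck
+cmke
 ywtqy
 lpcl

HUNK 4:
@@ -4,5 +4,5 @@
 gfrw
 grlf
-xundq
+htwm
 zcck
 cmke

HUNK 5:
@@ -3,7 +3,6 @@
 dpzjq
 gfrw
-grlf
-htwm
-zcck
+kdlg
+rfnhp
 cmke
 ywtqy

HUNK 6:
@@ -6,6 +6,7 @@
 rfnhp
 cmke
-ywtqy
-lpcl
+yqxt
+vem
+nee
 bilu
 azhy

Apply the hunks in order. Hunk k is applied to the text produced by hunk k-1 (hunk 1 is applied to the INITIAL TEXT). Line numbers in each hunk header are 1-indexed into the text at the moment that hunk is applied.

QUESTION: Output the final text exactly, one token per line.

Answer: cxq
utmlh
dpzjq
gfrw
kdlg
rfnhp
cmke
yqxt
vem
nee
bilu
azhy

Derivation:
Hunk 1: at line 5 remove [axcyp,xko,nyxf] add [xundq,xfip] -> 12 lines: cxq utmlh dpzjq gfrw grlf xundq xfip xfr ywtqy lpcl bilu azhy
Hunk 2: at line 6 remove [xfr] add [dzms,kee] -> 13 lines: cxq utmlh dpzjq gfrw grlf xundq xfip dzms kee ywtqy lpcl bilu azhy
Hunk 3: at line 5 remove [xfip,dzms,kee] add [zcck,cmke] -> 12 lines: cxq utmlh dpzjq gfrw grlf xundq zcck cmke ywtqy lpcl bilu azhy
Hunk 4: at line 4 remove [xundq] add [htwm] -> 12 lines: cxq utmlh dpzjq gfrw grlf htwm zcck cmke ywtqy lpcl bilu azhy
Hunk 5: at line 3 remove [grlf,htwm,zcck] add [kdlg,rfnhp] -> 11 lines: cxq utmlh dpzjq gfrw kdlg rfnhp cmke ywtqy lpcl bilu azhy
Hunk 6: at line 6 remove [ywtqy,lpcl] add [yqxt,vem,nee] -> 12 lines: cxq utmlh dpzjq gfrw kdlg rfnhp cmke yqxt vem nee bilu azhy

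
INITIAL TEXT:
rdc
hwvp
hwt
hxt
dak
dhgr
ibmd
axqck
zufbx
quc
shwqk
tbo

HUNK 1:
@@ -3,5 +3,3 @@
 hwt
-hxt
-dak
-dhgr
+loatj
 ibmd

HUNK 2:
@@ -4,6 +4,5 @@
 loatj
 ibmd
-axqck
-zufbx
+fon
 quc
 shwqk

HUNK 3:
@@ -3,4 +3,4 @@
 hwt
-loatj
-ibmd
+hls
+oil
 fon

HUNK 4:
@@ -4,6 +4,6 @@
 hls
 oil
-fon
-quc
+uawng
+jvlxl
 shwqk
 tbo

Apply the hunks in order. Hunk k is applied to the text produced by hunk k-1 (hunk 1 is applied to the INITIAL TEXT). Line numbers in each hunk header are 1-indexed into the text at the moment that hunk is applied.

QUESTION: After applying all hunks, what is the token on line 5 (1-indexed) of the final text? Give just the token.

Hunk 1: at line 3 remove [hxt,dak,dhgr] add [loatj] -> 10 lines: rdc hwvp hwt loatj ibmd axqck zufbx quc shwqk tbo
Hunk 2: at line 4 remove [axqck,zufbx] add [fon] -> 9 lines: rdc hwvp hwt loatj ibmd fon quc shwqk tbo
Hunk 3: at line 3 remove [loatj,ibmd] add [hls,oil] -> 9 lines: rdc hwvp hwt hls oil fon quc shwqk tbo
Hunk 4: at line 4 remove [fon,quc] add [uawng,jvlxl] -> 9 lines: rdc hwvp hwt hls oil uawng jvlxl shwqk tbo
Final line 5: oil

Answer: oil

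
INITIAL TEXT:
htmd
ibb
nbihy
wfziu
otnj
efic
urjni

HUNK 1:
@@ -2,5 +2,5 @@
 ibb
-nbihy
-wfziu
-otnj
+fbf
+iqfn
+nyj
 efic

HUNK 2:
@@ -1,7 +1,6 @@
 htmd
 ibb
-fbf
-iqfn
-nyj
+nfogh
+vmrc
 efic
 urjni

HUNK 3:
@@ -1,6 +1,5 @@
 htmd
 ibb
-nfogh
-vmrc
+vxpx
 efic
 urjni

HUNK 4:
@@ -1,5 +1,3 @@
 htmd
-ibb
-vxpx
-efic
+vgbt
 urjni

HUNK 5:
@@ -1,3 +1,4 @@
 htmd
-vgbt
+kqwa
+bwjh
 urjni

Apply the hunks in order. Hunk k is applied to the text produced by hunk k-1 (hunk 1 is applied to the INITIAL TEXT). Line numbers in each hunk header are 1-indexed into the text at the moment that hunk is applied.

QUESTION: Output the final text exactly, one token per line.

Answer: htmd
kqwa
bwjh
urjni

Derivation:
Hunk 1: at line 2 remove [nbihy,wfziu,otnj] add [fbf,iqfn,nyj] -> 7 lines: htmd ibb fbf iqfn nyj efic urjni
Hunk 2: at line 1 remove [fbf,iqfn,nyj] add [nfogh,vmrc] -> 6 lines: htmd ibb nfogh vmrc efic urjni
Hunk 3: at line 1 remove [nfogh,vmrc] add [vxpx] -> 5 lines: htmd ibb vxpx efic urjni
Hunk 4: at line 1 remove [ibb,vxpx,efic] add [vgbt] -> 3 lines: htmd vgbt urjni
Hunk 5: at line 1 remove [vgbt] add [kqwa,bwjh] -> 4 lines: htmd kqwa bwjh urjni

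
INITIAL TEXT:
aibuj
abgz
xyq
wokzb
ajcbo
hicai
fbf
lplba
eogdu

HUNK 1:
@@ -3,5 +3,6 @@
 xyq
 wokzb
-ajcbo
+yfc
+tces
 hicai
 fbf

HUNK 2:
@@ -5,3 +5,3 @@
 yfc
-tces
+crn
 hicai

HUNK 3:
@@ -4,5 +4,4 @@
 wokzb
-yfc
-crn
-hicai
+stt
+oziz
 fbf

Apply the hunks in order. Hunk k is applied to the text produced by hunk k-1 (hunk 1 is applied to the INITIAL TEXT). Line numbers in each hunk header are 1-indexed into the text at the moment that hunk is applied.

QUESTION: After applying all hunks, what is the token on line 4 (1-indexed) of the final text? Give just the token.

Answer: wokzb

Derivation:
Hunk 1: at line 3 remove [ajcbo] add [yfc,tces] -> 10 lines: aibuj abgz xyq wokzb yfc tces hicai fbf lplba eogdu
Hunk 2: at line 5 remove [tces] add [crn] -> 10 lines: aibuj abgz xyq wokzb yfc crn hicai fbf lplba eogdu
Hunk 3: at line 4 remove [yfc,crn,hicai] add [stt,oziz] -> 9 lines: aibuj abgz xyq wokzb stt oziz fbf lplba eogdu
Final line 4: wokzb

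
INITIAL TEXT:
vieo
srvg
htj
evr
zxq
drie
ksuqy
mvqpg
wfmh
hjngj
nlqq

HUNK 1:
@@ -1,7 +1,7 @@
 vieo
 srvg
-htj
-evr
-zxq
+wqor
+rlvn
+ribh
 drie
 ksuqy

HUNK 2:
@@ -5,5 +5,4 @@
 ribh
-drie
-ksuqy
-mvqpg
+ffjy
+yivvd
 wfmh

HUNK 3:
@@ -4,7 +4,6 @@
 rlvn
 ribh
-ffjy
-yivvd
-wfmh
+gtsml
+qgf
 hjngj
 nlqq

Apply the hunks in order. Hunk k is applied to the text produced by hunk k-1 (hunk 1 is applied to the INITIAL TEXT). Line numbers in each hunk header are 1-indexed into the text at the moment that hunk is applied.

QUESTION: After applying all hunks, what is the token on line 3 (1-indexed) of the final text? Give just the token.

Answer: wqor

Derivation:
Hunk 1: at line 1 remove [htj,evr,zxq] add [wqor,rlvn,ribh] -> 11 lines: vieo srvg wqor rlvn ribh drie ksuqy mvqpg wfmh hjngj nlqq
Hunk 2: at line 5 remove [drie,ksuqy,mvqpg] add [ffjy,yivvd] -> 10 lines: vieo srvg wqor rlvn ribh ffjy yivvd wfmh hjngj nlqq
Hunk 3: at line 4 remove [ffjy,yivvd,wfmh] add [gtsml,qgf] -> 9 lines: vieo srvg wqor rlvn ribh gtsml qgf hjngj nlqq
Final line 3: wqor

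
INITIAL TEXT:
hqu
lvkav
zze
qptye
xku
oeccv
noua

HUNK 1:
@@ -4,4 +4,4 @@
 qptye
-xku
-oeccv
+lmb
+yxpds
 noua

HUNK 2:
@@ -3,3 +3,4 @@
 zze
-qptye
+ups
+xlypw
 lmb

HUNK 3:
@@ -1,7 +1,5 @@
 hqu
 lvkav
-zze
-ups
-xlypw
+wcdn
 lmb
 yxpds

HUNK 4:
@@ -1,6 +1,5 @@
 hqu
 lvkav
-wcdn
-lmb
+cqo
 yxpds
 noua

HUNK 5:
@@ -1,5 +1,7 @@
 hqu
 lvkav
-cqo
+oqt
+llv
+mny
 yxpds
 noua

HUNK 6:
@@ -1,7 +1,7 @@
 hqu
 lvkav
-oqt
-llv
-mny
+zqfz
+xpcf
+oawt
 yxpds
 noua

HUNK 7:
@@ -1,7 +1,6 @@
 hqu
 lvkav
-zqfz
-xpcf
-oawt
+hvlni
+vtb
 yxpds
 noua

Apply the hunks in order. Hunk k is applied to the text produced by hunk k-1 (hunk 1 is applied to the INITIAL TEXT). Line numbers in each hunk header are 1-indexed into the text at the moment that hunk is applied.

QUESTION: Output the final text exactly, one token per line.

Hunk 1: at line 4 remove [xku,oeccv] add [lmb,yxpds] -> 7 lines: hqu lvkav zze qptye lmb yxpds noua
Hunk 2: at line 3 remove [qptye] add [ups,xlypw] -> 8 lines: hqu lvkav zze ups xlypw lmb yxpds noua
Hunk 3: at line 1 remove [zze,ups,xlypw] add [wcdn] -> 6 lines: hqu lvkav wcdn lmb yxpds noua
Hunk 4: at line 1 remove [wcdn,lmb] add [cqo] -> 5 lines: hqu lvkav cqo yxpds noua
Hunk 5: at line 1 remove [cqo] add [oqt,llv,mny] -> 7 lines: hqu lvkav oqt llv mny yxpds noua
Hunk 6: at line 1 remove [oqt,llv,mny] add [zqfz,xpcf,oawt] -> 7 lines: hqu lvkav zqfz xpcf oawt yxpds noua
Hunk 7: at line 1 remove [zqfz,xpcf,oawt] add [hvlni,vtb] -> 6 lines: hqu lvkav hvlni vtb yxpds noua

Answer: hqu
lvkav
hvlni
vtb
yxpds
noua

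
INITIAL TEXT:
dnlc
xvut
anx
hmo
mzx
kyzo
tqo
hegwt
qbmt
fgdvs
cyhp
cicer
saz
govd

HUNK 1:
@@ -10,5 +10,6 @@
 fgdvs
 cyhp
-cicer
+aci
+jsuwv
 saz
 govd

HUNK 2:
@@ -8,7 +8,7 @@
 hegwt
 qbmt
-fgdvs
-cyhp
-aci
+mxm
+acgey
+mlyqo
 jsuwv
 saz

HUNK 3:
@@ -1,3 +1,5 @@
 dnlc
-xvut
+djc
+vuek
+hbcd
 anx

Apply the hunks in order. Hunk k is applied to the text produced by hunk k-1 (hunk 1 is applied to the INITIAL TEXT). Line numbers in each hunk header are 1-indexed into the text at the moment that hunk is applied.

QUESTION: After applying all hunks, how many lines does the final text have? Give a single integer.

Hunk 1: at line 10 remove [cicer] add [aci,jsuwv] -> 15 lines: dnlc xvut anx hmo mzx kyzo tqo hegwt qbmt fgdvs cyhp aci jsuwv saz govd
Hunk 2: at line 8 remove [fgdvs,cyhp,aci] add [mxm,acgey,mlyqo] -> 15 lines: dnlc xvut anx hmo mzx kyzo tqo hegwt qbmt mxm acgey mlyqo jsuwv saz govd
Hunk 3: at line 1 remove [xvut] add [djc,vuek,hbcd] -> 17 lines: dnlc djc vuek hbcd anx hmo mzx kyzo tqo hegwt qbmt mxm acgey mlyqo jsuwv saz govd
Final line count: 17

Answer: 17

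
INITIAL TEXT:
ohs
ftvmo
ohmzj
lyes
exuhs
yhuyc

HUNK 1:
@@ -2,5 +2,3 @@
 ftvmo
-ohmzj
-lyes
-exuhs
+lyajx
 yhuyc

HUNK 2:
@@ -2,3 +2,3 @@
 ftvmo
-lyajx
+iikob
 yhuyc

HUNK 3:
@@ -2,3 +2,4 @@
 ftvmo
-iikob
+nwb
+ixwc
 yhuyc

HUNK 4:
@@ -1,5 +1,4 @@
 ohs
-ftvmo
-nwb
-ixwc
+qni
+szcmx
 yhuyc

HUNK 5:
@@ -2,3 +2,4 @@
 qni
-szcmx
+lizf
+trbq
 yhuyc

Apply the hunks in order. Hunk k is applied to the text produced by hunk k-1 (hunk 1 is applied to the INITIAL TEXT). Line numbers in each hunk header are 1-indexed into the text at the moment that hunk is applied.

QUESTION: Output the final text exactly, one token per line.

Hunk 1: at line 2 remove [ohmzj,lyes,exuhs] add [lyajx] -> 4 lines: ohs ftvmo lyajx yhuyc
Hunk 2: at line 2 remove [lyajx] add [iikob] -> 4 lines: ohs ftvmo iikob yhuyc
Hunk 3: at line 2 remove [iikob] add [nwb,ixwc] -> 5 lines: ohs ftvmo nwb ixwc yhuyc
Hunk 4: at line 1 remove [ftvmo,nwb,ixwc] add [qni,szcmx] -> 4 lines: ohs qni szcmx yhuyc
Hunk 5: at line 2 remove [szcmx] add [lizf,trbq] -> 5 lines: ohs qni lizf trbq yhuyc

Answer: ohs
qni
lizf
trbq
yhuyc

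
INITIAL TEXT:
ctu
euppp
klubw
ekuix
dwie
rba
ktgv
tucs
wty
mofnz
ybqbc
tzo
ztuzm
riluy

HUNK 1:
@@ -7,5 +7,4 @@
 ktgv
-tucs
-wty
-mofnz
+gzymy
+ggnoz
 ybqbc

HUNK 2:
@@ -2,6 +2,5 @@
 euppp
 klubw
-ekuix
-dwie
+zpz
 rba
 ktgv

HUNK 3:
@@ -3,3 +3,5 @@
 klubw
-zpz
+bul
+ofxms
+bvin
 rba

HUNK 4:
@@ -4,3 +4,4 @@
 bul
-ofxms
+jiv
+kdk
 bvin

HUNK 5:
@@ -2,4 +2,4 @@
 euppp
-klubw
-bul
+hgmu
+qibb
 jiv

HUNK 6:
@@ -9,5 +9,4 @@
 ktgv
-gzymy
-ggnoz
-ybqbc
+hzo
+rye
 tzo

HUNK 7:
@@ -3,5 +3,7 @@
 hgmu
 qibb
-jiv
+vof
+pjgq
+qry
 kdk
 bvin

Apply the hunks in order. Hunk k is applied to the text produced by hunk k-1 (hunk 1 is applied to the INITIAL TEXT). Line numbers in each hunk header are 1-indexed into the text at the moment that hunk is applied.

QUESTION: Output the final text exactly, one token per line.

Answer: ctu
euppp
hgmu
qibb
vof
pjgq
qry
kdk
bvin
rba
ktgv
hzo
rye
tzo
ztuzm
riluy

Derivation:
Hunk 1: at line 7 remove [tucs,wty,mofnz] add [gzymy,ggnoz] -> 13 lines: ctu euppp klubw ekuix dwie rba ktgv gzymy ggnoz ybqbc tzo ztuzm riluy
Hunk 2: at line 2 remove [ekuix,dwie] add [zpz] -> 12 lines: ctu euppp klubw zpz rba ktgv gzymy ggnoz ybqbc tzo ztuzm riluy
Hunk 3: at line 3 remove [zpz] add [bul,ofxms,bvin] -> 14 lines: ctu euppp klubw bul ofxms bvin rba ktgv gzymy ggnoz ybqbc tzo ztuzm riluy
Hunk 4: at line 4 remove [ofxms] add [jiv,kdk] -> 15 lines: ctu euppp klubw bul jiv kdk bvin rba ktgv gzymy ggnoz ybqbc tzo ztuzm riluy
Hunk 5: at line 2 remove [klubw,bul] add [hgmu,qibb] -> 15 lines: ctu euppp hgmu qibb jiv kdk bvin rba ktgv gzymy ggnoz ybqbc tzo ztuzm riluy
Hunk 6: at line 9 remove [gzymy,ggnoz,ybqbc] add [hzo,rye] -> 14 lines: ctu euppp hgmu qibb jiv kdk bvin rba ktgv hzo rye tzo ztuzm riluy
Hunk 7: at line 3 remove [jiv] add [vof,pjgq,qry] -> 16 lines: ctu euppp hgmu qibb vof pjgq qry kdk bvin rba ktgv hzo rye tzo ztuzm riluy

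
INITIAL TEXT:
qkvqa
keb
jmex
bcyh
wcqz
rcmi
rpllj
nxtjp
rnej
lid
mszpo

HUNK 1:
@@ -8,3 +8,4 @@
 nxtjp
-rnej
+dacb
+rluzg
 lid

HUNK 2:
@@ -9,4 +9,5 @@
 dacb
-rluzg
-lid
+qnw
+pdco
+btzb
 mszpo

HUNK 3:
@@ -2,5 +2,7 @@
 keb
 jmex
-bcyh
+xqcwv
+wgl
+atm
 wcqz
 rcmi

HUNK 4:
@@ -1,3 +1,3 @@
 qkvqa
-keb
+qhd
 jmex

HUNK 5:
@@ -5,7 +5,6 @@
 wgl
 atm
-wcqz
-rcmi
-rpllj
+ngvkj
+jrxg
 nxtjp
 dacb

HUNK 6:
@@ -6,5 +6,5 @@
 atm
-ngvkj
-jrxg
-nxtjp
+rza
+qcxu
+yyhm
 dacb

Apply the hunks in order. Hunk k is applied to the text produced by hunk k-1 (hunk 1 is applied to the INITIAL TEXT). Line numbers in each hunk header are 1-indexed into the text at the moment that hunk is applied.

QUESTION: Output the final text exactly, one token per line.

Hunk 1: at line 8 remove [rnej] add [dacb,rluzg] -> 12 lines: qkvqa keb jmex bcyh wcqz rcmi rpllj nxtjp dacb rluzg lid mszpo
Hunk 2: at line 9 remove [rluzg,lid] add [qnw,pdco,btzb] -> 13 lines: qkvqa keb jmex bcyh wcqz rcmi rpllj nxtjp dacb qnw pdco btzb mszpo
Hunk 3: at line 2 remove [bcyh] add [xqcwv,wgl,atm] -> 15 lines: qkvqa keb jmex xqcwv wgl atm wcqz rcmi rpllj nxtjp dacb qnw pdco btzb mszpo
Hunk 4: at line 1 remove [keb] add [qhd] -> 15 lines: qkvqa qhd jmex xqcwv wgl atm wcqz rcmi rpllj nxtjp dacb qnw pdco btzb mszpo
Hunk 5: at line 5 remove [wcqz,rcmi,rpllj] add [ngvkj,jrxg] -> 14 lines: qkvqa qhd jmex xqcwv wgl atm ngvkj jrxg nxtjp dacb qnw pdco btzb mszpo
Hunk 6: at line 6 remove [ngvkj,jrxg,nxtjp] add [rza,qcxu,yyhm] -> 14 lines: qkvqa qhd jmex xqcwv wgl atm rza qcxu yyhm dacb qnw pdco btzb mszpo

Answer: qkvqa
qhd
jmex
xqcwv
wgl
atm
rza
qcxu
yyhm
dacb
qnw
pdco
btzb
mszpo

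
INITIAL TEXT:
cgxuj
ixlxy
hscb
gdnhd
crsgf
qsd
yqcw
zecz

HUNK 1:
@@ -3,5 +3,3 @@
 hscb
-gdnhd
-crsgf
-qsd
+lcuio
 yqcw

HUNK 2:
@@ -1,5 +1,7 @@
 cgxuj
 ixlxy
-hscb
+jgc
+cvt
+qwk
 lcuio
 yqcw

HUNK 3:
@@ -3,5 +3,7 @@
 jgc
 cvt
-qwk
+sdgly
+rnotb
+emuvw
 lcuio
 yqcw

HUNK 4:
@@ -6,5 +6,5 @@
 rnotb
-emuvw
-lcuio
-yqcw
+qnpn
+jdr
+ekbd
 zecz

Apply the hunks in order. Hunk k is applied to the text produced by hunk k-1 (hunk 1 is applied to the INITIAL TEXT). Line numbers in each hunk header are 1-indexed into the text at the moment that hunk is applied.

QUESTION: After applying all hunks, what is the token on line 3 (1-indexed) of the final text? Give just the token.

Answer: jgc

Derivation:
Hunk 1: at line 3 remove [gdnhd,crsgf,qsd] add [lcuio] -> 6 lines: cgxuj ixlxy hscb lcuio yqcw zecz
Hunk 2: at line 1 remove [hscb] add [jgc,cvt,qwk] -> 8 lines: cgxuj ixlxy jgc cvt qwk lcuio yqcw zecz
Hunk 3: at line 3 remove [qwk] add [sdgly,rnotb,emuvw] -> 10 lines: cgxuj ixlxy jgc cvt sdgly rnotb emuvw lcuio yqcw zecz
Hunk 4: at line 6 remove [emuvw,lcuio,yqcw] add [qnpn,jdr,ekbd] -> 10 lines: cgxuj ixlxy jgc cvt sdgly rnotb qnpn jdr ekbd zecz
Final line 3: jgc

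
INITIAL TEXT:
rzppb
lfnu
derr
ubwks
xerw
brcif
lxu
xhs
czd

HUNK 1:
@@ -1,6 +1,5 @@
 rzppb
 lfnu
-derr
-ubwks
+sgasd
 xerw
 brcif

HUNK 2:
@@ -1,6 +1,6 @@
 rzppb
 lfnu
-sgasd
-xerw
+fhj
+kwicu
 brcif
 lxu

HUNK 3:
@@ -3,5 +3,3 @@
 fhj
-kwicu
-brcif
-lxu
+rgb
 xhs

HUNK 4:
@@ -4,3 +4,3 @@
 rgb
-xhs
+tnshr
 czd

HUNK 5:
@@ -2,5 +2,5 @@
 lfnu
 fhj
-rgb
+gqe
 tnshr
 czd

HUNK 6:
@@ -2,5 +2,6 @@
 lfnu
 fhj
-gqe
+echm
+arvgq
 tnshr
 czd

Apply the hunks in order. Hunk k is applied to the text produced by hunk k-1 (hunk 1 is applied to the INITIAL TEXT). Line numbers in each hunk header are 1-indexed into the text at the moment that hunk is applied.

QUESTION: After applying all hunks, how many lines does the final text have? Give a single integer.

Answer: 7

Derivation:
Hunk 1: at line 1 remove [derr,ubwks] add [sgasd] -> 8 lines: rzppb lfnu sgasd xerw brcif lxu xhs czd
Hunk 2: at line 1 remove [sgasd,xerw] add [fhj,kwicu] -> 8 lines: rzppb lfnu fhj kwicu brcif lxu xhs czd
Hunk 3: at line 3 remove [kwicu,brcif,lxu] add [rgb] -> 6 lines: rzppb lfnu fhj rgb xhs czd
Hunk 4: at line 4 remove [xhs] add [tnshr] -> 6 lines: rzppb lfnu fhj rgb tnshr czd
Hunk 5: at line 2 remove [rgb] add [gqe] -> 6 lines: rzppb lfnu fhj gqe tnshr czd
Hunk 6: at line 2 remove [gqe] add [echm,arvgq] -> 7 lines: rzppb lfnu fhj echm arvgq tnshr czd
Final line count: 7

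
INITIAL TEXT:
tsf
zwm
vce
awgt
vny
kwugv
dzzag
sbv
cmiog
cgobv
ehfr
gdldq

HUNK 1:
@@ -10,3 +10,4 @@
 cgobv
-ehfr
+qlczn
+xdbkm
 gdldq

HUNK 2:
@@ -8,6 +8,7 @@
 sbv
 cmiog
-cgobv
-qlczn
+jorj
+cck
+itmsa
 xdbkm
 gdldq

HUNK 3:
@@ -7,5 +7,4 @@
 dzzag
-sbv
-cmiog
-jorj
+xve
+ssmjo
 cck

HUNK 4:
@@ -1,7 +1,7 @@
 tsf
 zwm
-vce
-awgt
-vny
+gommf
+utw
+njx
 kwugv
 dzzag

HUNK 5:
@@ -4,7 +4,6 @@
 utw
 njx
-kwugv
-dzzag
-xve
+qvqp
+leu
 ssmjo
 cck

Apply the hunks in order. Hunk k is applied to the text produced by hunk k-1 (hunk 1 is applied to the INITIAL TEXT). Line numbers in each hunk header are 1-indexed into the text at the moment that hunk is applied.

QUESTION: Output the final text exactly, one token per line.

Answer: tsf
zwm
gommf
utw
njx
qvqp
leu
ssmjo
cck
itmsa
xdbkm
gdldq

Derivation:
Hunk 1: at line 10 remove [ehfr] add [qlczn,xdbkm] -> 13 lines: tsf zwm vce awgt vny kwugv dzzag sbv cmiog cgobv qlczn xdbkm gdldq
Hunk 2: at line 8 remove [cgobv,qlczn] add [jorj,cck,itmsa] -> 14 lines: tsf zwm vce awgt vny kwugv dzzag sbv cmiog jorj cck itmsa xdbkm gdldq
Hunk 3: at line 7 remove [sbv,cmiog,jorj] add [xve,ssmjo] -> 13 lines: tsf zwm vce awgt vny kwugv dzzag xve ssmjo cck itmsa xdbkm gdldq
Hunk 4: at line 1 remove [vce,awgt,vny] add [gommf,utw,njx] -> 13 lines: tsf zwm gommf utw njx kwugv dzzag xve ssmjo cck itmsa xdbkm gdldq
Hunk 5: at line 4 remove [kwugv,dzzag,xve] add [qvqp,leu] -> 12 lines: tsf zwm gommf utw njx qvqp leu ssmjo cck itmsa xdbkm gdldq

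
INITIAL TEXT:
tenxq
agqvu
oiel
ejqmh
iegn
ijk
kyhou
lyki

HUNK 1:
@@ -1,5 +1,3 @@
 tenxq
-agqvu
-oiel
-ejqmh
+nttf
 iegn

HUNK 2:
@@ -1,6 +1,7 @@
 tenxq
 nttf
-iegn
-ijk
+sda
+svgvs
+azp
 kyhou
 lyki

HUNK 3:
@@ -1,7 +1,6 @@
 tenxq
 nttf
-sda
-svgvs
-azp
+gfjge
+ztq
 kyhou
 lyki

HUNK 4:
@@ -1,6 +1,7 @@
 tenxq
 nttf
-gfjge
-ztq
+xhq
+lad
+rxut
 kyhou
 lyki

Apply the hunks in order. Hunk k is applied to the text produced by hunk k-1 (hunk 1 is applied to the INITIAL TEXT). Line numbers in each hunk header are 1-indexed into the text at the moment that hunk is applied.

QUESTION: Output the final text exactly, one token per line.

Answer: tenxq
nttf
xhq
lad
rxut
kyhou
lyki

Derivation:
Hunk 1: at line 1 remove [agqvu,oiel,ejqmh] add [nttf] -> 6 lines: tenxq nttf iegn ijk kyhou lyki
Hunk 2: at line 1 remove [iegn,ijk] add [sda,svgvs,azp] -> 7 lines: tenxq nttf sda svgvs azp kyhou lyki
Hunk 3: at line 1 remove [sda,svgvs,azp] add [gfjge,ztq] -> 6 lines: tenxq nttf gfjge ztq kyhou lyki
Hunk 4: at line 1 remove [gfjge,ztq] add [xhq,lad,rxut] -> 7 lines: tenxq nttf xhq lad rxut kyhou lyki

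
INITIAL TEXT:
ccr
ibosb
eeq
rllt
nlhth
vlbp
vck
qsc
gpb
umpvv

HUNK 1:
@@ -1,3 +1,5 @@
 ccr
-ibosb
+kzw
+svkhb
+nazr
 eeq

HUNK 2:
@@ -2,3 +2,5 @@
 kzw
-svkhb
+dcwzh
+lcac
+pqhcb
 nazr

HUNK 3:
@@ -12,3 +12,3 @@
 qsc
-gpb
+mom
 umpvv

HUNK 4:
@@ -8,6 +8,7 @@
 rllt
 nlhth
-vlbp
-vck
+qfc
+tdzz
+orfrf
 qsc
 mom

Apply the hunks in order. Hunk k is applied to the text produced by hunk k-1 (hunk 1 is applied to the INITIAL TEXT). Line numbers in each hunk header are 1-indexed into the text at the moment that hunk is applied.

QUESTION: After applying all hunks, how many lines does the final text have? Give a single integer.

Hunk 1: at line 1 remove [ibosb] add [kzw,svkhb,nazr] -> 12 lines: ccr kzw svkhb nazr eeq rllt nlhth vlbp vck qsc gpb umpvv
Hunk 2: at line 2 remove [svkhb] add [dcwzh,lcac,pqhcb] -> 14 lines: ccr kzw dcwzh lcac pqhcb nazr eeq rllt nlhth vlbp vck qsc gpb umpvv
Hunk 3: at line 12 remove [gpb] add [mom] -> 14 lines: ccr kzw dcwzh lcac pqhcb nazr eeq rllt nlhth vlbp vck qsc mom umpvv
Hunk 4: at line 8 remove [vlbp,vck] add [qfc,tdzz,orfrf] -> 15 lines: ccr kzw dcwzh lcac pqhcb nazr eeq rllt nlhth qfc tdzz orfrf qsc mom umpvv
Final line count: 15

Answer: 15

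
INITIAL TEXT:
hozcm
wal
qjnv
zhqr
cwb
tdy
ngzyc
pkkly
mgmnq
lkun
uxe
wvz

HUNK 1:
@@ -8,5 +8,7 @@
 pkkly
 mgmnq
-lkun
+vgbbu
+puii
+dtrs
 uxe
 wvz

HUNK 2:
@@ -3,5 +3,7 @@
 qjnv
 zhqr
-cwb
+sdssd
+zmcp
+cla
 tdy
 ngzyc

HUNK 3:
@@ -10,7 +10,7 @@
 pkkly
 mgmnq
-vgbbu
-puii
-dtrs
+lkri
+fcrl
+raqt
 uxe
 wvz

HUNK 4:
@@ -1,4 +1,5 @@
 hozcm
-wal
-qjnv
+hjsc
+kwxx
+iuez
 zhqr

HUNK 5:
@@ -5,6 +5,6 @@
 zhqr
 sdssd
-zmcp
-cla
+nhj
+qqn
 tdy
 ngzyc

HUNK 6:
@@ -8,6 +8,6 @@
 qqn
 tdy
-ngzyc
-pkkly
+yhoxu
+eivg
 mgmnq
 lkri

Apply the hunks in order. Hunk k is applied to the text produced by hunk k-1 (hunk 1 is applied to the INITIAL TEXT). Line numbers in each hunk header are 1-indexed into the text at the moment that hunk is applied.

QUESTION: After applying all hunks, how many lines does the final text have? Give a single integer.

Hunk 1: at line 8 remove [lkun] add [vgbbu,puii,dtrs] -> 14 lines: hozcm wal qjnv zhqr cwb tdy ngzyc pkkly mgmnq vgbbu puii dtrs uxe wvz
Hunk 2: at line 3 remove [cwb] add [sdssd,zmcp,cla] -> 16 lines: hozcm wal qjnv zhqr sdssd zmcp cla tdy ngzyc pkkly mgmnq vgbbu puii dtrs uxe wvz
Hunk 3: at line 10 remove [vgbbu,puii,dtrs] add [lkri,fcrl,raqt] -> 16 lines: hozcm wal qjnv zhqr sdssd zmcp cla tdy ngzyc pkkly mgmnq lkri fcrl raqt uxe wvz
Hunk 4: at line 1 remove [wal,qjnv] add [hjsc,kwxx,iuez] -> 17 lines: hozcm hjsc kwxx iuez zhqr sdssd zmcp cla tdy ngzyc pkkly mgmnq lkri fcrl raqt uxe wvz
Hunk 5: at line 5 remove [zmcp,cla] add [nhj,qqn] -> 17 lines: hozcm hjsc kwxx iuez zhqr sdssd nhj qqn tdy ngzyc pkkly mgmnq lkri fcrl raqt uxe wvz
Hunk 6: at line 8 remove [ngzyc,pkkly] add [yhoxu,eivg] -> 17 lines: hozcm hjsc kwxx iuez zhqr sdssd nhj qqn tdy yhoxu eivg mgmnq lkri fcrl raqt uxe wvz
Final line count: 17

Answer: 17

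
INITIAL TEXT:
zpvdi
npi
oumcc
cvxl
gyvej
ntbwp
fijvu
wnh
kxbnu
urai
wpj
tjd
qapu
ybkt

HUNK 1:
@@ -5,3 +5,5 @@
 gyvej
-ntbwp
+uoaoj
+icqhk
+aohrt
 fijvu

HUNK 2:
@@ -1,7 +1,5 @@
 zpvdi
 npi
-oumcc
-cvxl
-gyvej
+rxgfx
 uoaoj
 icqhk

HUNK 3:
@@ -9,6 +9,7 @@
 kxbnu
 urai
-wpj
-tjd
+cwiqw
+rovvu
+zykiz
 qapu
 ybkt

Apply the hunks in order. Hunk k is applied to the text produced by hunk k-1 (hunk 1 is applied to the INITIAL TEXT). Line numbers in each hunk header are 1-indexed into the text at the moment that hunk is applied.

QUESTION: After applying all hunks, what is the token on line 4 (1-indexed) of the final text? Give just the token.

Answer: uoaoj

Derivation:
Hunk 1: at line 5 remove [ntbwp] add [uoaoj,icqhk,aohrt] -> 16 lines: zpvdi npi oumcc cvxl gyvej uoaoj icqhk aohrt fijvu wnh kxbnu urai wpj tjd qapu ybkt
Hunk 2: at line 1 remove [oumcc,cvxl,gyvej] add [rxgfx] -> 14 lines: zpvdi npi rxgfx uoaoj icqhk aohrt fijvu wnh kxbnu urai wpj tjd qapu ybkt
Hunk 3: at line 9 remove [wpj,tjd] add [cwiqw,rovvu,zykiz] -> 15 lines: zpvdi npi rxgfx uoaoj icqhk aohrt fijvu wnh kxbnu urai cwiqw rovvu zykiz qapu ybkt
Final line 4: uoaoj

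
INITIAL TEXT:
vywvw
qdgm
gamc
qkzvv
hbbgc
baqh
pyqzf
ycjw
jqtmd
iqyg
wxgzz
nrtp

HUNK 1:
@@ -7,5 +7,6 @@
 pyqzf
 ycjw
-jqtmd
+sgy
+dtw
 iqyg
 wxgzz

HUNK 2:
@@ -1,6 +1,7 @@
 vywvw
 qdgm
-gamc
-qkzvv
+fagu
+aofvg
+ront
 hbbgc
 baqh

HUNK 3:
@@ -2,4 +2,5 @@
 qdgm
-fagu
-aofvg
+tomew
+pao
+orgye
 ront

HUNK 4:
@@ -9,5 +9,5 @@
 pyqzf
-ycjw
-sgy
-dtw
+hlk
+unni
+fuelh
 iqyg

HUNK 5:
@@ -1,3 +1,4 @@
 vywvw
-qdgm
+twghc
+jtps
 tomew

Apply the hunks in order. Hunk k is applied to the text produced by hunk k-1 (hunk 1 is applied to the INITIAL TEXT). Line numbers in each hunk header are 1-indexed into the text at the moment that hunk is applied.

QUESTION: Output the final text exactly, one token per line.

Answer: vywvw
twghc
jtps
tomew
pao
orgye
ront
hbbgc
baqh
pyqzf
hlk
unni
fuelh
iqyg
wxgzz
nrtp

Derivation:
Hunk 1: at line 7 remove [jqtmd] add [sgy,dtw] -> 13 lines: vywvw qdgm gamc qkzvv hbbgc baqh pyqzf ycjw sgy dtw iqyg wxgzz nrtp
Hunk 2: at line 1 remove [gamc,qkzvv] add [fagu,aofvg,ront] -> 14 lines: vywvw qdgm fagu aofvg ront hbbgc baqh pyqzf ycjw sgy dtw iqyg wxgzz nrtp
Hunk 3: at line 2 remove [fagu,aofvg] add [tomew,pao,orgye] -> 15 lines: vywvw qdgm tomew pao orgye ront hbbgc baqh pyqzf ycjw sgy dtw iqyg wxgzz nrtp
Hunk 4: at line 9 remove [ycjw,sgy,dtw] add [hlk,unni,fuelh] -> 15 lines: vywvw qdgm tomew pao orgye ront hbbgc baqh pyqzf hlk unni fuelh iqyg wxgzz nrtp
Hunk 5: at line 1 remove [qdgm] add [twghc,jtps] -> 16 lines: vywvw twghc jtps tomew pao orgye ront hbbgc baqh pyqzf hlk unni fuelh iqyg wxgzz nrtp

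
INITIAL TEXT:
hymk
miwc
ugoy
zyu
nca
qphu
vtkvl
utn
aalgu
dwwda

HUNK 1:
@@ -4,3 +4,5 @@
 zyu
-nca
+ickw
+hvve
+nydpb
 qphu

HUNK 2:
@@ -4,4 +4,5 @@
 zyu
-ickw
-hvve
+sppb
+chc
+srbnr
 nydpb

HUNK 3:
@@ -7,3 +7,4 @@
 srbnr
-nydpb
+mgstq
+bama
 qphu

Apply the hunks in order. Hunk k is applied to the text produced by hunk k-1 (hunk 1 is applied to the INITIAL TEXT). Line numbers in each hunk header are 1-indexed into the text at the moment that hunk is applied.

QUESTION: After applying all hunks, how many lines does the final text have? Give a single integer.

Answer: 14

Derivation:
Hunk 1: at line 4 remove [nca] add [ickw,hvve,nydpb] -> 12 lines: hymk miwc ugoy zyu ickw hvve nydpb qphu vtkvl utn aalgu dwwda
Hunk 2: at line 4 remove [ickw,hvve] add [sppb,chc,srbnr] -> 13 lines: hymk miwc ugoy zyu sppb chc srbnr nydpb qphu vtkvl utn aalgu dwwda
Hunk 3: at line 7 remove [nydpb] add [mgstq,bama] -> 14 lines: hymk miwc ugoy zyu sppb chc srbnr mgstq bama qphu vtkvl utn aalgu dwwda
Final line count: 14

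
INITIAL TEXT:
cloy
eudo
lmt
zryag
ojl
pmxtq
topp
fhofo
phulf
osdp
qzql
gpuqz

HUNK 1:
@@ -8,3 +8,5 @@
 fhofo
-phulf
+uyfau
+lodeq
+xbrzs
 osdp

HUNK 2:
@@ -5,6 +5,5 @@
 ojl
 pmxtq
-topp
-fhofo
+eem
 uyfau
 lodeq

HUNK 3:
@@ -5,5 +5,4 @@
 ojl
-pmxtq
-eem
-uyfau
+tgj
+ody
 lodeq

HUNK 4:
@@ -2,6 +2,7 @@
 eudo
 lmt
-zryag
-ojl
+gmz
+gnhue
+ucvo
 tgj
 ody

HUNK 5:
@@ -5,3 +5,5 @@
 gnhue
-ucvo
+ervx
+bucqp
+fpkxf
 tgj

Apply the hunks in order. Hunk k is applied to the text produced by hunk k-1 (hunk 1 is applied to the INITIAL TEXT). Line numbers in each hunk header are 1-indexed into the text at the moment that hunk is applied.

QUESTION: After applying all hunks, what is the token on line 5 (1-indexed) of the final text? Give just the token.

Answer: gnhue

Derivation:
Hunk 1: at line 8 remove [phulf] add [uyfau,lodeq,xbrzs] -> 14 lines: cloy eudo lmt zryag ojl pmxtq topp fhofo uyfau lodeq xbrzs osdp qzql gpuqz
Hunk 2: at line 5 remove [topp,fhofo] add [eem] -> 13 lines: cloy eudo lmt zryag ojl pmxtq eem uyfau lodeq xbrzs osdp qzql gpuqz
Hunk 3: at line 5 remove [pmxtq,eem,uyfau] add [tgj,ody] -> 12 lines: cloy eudo lmt zryag ojl tgj ody lodeq xbrzs osdp qzql gpuqz
Hunk 4: at line 2 remove [zryag,ojl] add [gmz,gnhue,ucvo] -> 13 lines: cloy eudo lmt gmz gnhue ucvo tgj ody lodeq xbrzs osdp qzql gpuqz
Hunk 5: at line 5 remove [ucvo] add [ervx,bucqp,fpkxf] -> 15 lines: cloy eudo lmt gmz gnhue ervx bucqp fpkxf tgj ody lodeq xbrzs osdp qzql gpuqz
Final line 5: gnhue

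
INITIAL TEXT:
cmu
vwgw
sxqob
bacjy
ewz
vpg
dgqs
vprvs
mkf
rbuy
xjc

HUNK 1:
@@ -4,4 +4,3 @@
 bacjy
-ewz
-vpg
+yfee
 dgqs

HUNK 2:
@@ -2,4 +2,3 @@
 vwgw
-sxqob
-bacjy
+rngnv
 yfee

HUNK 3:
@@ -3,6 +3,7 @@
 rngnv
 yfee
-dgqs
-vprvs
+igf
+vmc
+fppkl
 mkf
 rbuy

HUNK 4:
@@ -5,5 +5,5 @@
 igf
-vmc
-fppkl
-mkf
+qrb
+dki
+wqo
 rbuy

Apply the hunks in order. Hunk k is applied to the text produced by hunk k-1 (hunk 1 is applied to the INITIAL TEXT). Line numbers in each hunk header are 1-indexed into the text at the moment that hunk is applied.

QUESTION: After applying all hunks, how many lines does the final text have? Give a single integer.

Answer: 10

Derivation:
Hunk 1: at line 4 remove [ewz,vpg] add [yfee] -> 10 lines: cmu vwgw sxqob bacjy yfee dgqs vprvs mkf rbuy xjc
Hunk 2: at line 2 remove [sxqob,bacjy] add [rngnv] -> 9 lines: cmu vwgw rngnv yfee dgqs vprvs mkf rbuy xjc
Hunk 3: at line 3 remove [dgqs,vprvs] add [igf,vmc,fppkl] -> 10 lines: cmu vwgw rngnv yfee igf vmc fppkl mkf rbuy xjc
Hunk 4: at line 5 remove [vmc,fppkl,mkf] add [qrb,dki,wqo] -> 10 lines: cmu vwgw rngnv yfee igf qrb dki wqo rbuy xjc
Final line count: 10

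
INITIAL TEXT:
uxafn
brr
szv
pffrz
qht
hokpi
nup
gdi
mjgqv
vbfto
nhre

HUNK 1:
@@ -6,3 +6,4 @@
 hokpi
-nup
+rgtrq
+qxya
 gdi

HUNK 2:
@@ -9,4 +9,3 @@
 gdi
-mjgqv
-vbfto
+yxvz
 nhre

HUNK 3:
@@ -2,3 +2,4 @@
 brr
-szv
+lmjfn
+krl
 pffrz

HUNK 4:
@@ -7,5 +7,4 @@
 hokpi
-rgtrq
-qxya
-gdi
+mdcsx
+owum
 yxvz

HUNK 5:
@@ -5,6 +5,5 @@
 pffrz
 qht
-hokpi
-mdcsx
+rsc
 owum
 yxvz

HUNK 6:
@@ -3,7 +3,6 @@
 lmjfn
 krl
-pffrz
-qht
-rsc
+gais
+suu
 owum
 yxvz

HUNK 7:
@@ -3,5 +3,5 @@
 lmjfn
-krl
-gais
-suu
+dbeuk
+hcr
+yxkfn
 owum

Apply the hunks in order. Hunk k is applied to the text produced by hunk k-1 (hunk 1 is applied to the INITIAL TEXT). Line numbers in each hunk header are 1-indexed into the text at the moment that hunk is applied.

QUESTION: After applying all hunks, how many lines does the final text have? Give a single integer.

Hunk 1: at line 6 remove [nup] add [rgtrq,qxya] -> 12 lines: uxafn brr szv pffrz qht hokpi rgtrq qxya gdi mjgqv vbfto nhre
Hunk 2: at line 9 remove [mjgqv,vbfto] add [yxvz] -> 11 lines: uxafn brr szv pffrz qht hokpi rgtrq qxya gdi yxvz nhre
Hunk 3: at line 2 remove [szv] add [lmjfn,krl] -> 12 lines: uxafn brr lmjfn krl pffrz qht hokpi rgtrq qxya gdi yxvz nhre
Hunk 4: at line 7 remove [rgtrq,qxya,gdi] add [mdcsx,owum] -> 11 lines: uxafn brr lmjfn krl pffrz qht hokpi mdcsx owum yxvz nhre
Hunk 5: at line 5 remove [hokpi,mdcsx] add [rsc] -> 10 lines: uxafn brr lmjfn krl pffrz qht rsc owum yxvz nhre
Hunk 6: at line 3 remove [pffrz,qht,rsc] add [gais,suu] -> 9 lines: uxafn brr lmjfn krl gais suu owum yxvz nhre
Hunk 7: at line 3 remove [krl,gais,suu] add [dbeuk,hcr,yxkfn] -> 9 lines: uxafn brr lmjfn dbeuk hcr yxkfn owum yxvz nhre
Final line count: 9

Answer: 9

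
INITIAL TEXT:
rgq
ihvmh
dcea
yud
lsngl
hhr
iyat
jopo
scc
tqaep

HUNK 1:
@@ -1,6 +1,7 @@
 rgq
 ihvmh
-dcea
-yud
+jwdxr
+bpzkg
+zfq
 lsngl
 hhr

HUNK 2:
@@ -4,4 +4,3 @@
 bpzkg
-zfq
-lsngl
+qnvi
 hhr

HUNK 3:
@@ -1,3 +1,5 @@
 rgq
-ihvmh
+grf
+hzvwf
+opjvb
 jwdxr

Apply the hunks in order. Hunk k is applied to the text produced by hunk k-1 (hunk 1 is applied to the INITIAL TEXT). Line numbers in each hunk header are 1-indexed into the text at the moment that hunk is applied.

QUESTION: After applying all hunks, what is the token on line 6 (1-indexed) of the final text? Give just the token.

Answer: bpzkg

Derivation:
Hunk 1: at line 1 remove [dcea,yud] add [jwdxr,bpzkg,zfq] -> 11 lines: rgq ihvmh jwdxr bpzkg zfq lsngl hhr iyat jopo scc tqaep
Hunk 2: at line 4 remove [zfq,lsngl] add [qnvi] -> 10 lines: rgq ihvmh jwdxr bpzkg qnvi hhr iyat jopo scc tqaep
Hunk 3: at line 1 remove [ihvmh] add [grf,hzvwf,opjvb] -> 12 lines: rgq grf hzvwf opjvb jwdxr bpzkg qnvi hhr iyat jopo scc tqaep
Final line 6: bpzkg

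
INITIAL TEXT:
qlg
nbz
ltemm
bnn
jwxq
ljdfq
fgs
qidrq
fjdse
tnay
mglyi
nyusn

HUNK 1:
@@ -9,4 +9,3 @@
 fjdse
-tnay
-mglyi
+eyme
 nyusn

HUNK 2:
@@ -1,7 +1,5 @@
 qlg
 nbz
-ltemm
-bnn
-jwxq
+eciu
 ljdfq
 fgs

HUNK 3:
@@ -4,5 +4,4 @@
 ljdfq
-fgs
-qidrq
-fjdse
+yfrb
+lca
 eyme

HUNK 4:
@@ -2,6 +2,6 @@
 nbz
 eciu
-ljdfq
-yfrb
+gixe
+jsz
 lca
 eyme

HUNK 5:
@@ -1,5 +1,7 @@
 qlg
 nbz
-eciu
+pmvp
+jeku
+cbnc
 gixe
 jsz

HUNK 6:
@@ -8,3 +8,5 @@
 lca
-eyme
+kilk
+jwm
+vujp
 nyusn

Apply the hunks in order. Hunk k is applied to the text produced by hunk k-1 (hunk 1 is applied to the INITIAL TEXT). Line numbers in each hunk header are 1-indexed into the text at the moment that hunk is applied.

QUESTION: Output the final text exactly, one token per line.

Hunk 1: at line 9 remove [tnay,mglyi] add [eyme] -> 11 lines: qlg nbz ltemm bnn jwxq ljdfq fgs qidrq fjdse eyme nyusn
Hunk 2: at line 1 remove [ltemm,bnn,jwxq] add [eciu] -> 9 lines: qlg nbz eciu ljdfq fgs qidrq fjdse eyme nyusn
Hunk 3: at line 4 remove [fgs,qidrq,fjdse] add [yfrb,lca] -> 8 lines: qlg nbz eciu ljdfq yfrb lca eyme nyusn
Hunk 4: at line 2 remove [ljdfq,yfrb] add [gixe,jsz] -> 8 lines: qlg nbz eciu gixe jsz lca eyme nyusn
Hunk 5: at line 1 remove [eciu] add [pmvp,jeku,cbnc] -> 10 lines: qlg nbz pmvp jeku cbnc gixe jsz lca eyme nyusn
Hunk 6: at line 8 remove [eyme] add [kilk,jwm,vujp] -> 12 lines: qlg nbz pmvp jeku cbnc gixe jsz lca kilk jwm vujp nyusn

Answer: qlg
nbz
pmvp
jeku
cbnc
gixe
jsz
lca
kilk
jwm
vujp
nyusn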